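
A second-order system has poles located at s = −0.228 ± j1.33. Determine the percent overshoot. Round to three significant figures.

The poles are at −σ ± jω_d with σ = 0.228 and ω_d = 1.33, so ω_n = √(σ²+ω_d²) = 1.35 rad/s and ζ = σ/ω_n = 0.169.
Overshoot: exp(−π·0.169/√(1−0.169²)) = 0.584, i.e. 58.4%.

%OS ≈ 58.4%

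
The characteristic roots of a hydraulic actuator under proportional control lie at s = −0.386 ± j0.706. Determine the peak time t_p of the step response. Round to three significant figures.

t_p = π/ω_d with ω_d = 0.706 (the imaginary part), so t_p = 4.45 s.

t_p ≈ 4.45 s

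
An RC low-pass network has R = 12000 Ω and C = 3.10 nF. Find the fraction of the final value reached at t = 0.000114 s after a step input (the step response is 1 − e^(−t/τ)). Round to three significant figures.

y/y_∞ ≈ 0.953

τ = RC = 12000 × 3.10 nF = 0.0000372 s.
y(t)/y_∞ = 1 − e^(−t/τ) = 1 − e^(−0.000114/0.0000372) = 1 − e^(−3.06) = 0.953.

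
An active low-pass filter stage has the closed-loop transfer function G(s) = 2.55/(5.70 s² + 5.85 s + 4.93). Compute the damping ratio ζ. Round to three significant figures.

Dividing through by 5.70: denominator becomes s² + 1.026 s + 0.8649.
So ω_n = √0.8649 = 0.930 rad/s and ζ = 1.026/(2·0.930) = 0.552.

ζ ≈ 0.552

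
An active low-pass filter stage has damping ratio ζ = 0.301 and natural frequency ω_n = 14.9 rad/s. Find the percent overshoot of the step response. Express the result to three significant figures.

%OS ≈ 37.1%

For an underdamped second-order system, %OS = 100·exp(−πζ/√(1−ζ²)).
πζ/√(1−ζ²) = π·0.301/√(1−0.0906) = 0.9916, so %OS = 100·e^(−0.9916) = 37.1%.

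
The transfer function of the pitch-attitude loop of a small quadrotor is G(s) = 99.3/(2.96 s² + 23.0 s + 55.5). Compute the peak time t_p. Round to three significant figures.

t_p ≈ 1.64 s

Dividing through by 2.96: denominator becomes s² + 7.770 s + 18.75.
So ω_n = √18.75 = 4.33 rad/s and ζ = 7.770/(2·4.33) = 0.897.
ω_d = ω_n√(1−ζ²) = 1.91 rad/s. t_p = π/ω_d = 1.64 s.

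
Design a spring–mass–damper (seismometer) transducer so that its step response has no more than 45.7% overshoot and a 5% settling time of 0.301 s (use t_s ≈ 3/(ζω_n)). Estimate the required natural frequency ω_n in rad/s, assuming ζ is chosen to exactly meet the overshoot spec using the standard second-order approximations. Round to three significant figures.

ω_n ≈ 41.2 rad/s

From %OS = 100·exp(−πζ/√(1−ζ²)), invert to get ζ = −ln(OS)/√(π² + ln²(OS)) with OS = 0.457.
−ln 0.457 = 0.7831, so ζ = 0.7831/√(π² + 0.6132) = 0.242.
Then ω_n = 3/(ζ t_s) = 3/(0.242 × 0.301) = 41.2 rad/s.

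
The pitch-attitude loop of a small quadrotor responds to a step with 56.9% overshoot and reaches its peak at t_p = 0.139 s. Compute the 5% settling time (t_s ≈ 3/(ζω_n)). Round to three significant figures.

t_s ≈ 0.740 s

ζ from %OS: ζ = |ln 0.569|/√(π²+ln²0.569) = 0.177.
t_p = π/ω_d ⇒ ω_d = 22.6 rad/s; then ω_n = ω_d/√(1−ζ²) = 23.0 rad/s.
t_s ≈ 3/(ζω_n) = 3/(0.177·23.0) = 0.740 s.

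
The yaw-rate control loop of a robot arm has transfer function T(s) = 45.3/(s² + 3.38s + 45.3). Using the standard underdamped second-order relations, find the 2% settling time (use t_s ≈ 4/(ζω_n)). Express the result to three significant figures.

t_s ≈ 2.37 s

Matching coefficients with s² + 2ζω_n s + ω_n² gives ω_n² = 45.3 ⇒ ω_n = 6.73 rad/s, and ζ = 3.38/(2ω_n) = 0.251.
t_s ≈ 4/(ζω_n) = 4/(0.251·6.73) = 2.37 s.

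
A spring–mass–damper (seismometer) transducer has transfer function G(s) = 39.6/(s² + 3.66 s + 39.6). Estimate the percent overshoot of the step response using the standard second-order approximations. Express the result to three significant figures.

Matching coefficients with s² + 2ζω_n s + ω_n² gives ω_n² = 39.6 ⇒ ω_n = 6.29 rad/s, and ζ = 3.66/(2ω_n) = 0.291.
%OS = 100·exp(−πζ/√(1−ζ²)) = 38.5%.

%OS ≈ 38.5%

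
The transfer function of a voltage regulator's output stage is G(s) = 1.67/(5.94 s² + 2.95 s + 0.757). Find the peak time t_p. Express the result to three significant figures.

t_p ≈ 12.2 s

Dividing through by 5.94: denominator becomes s² + 0.4966 s + 0.1274.
So ω_n = √0.1274 = 0.357 rad/s and ζ = 0.4966/(2·0.357) = 0.696.
ω_d = ω_n√(1−ζ²) = 0.256 rad/s. t_p = π/ω_d = 12.2 s.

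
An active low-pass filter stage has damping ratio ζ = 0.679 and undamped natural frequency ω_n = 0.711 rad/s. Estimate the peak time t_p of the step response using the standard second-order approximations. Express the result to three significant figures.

The damped frequency is ω_d = ω_n√(1−ζ²) = 0.711·√(1−0.461) = 0.522 rad/s.
Peak time t_p = π/ω_d = π/0.522 = 6.02 s.

t_p ≈ 6.02 s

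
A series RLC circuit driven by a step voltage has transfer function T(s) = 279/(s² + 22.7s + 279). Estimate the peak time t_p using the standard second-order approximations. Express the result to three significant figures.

t_p ≈ 0.256 s

Comparing the denominator to s² + 2ζω_n s + ω_n²: ω_n = √279 = 16.7 rad/s, and 2ζω_n = 22.7 so ζ = 22.7/(2·16.7) = 0.680.
The damped frequency ω_d = ω_n√(1−ζ²) = 12.3 rad/s. Then t_p = π/ω_d = 0.256 s.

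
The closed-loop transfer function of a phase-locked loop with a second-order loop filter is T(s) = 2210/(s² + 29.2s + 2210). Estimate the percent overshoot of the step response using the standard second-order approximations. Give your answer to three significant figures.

%OS ≈ 35.8%

ω_n = √2210 = 47.0 rad/s; ζ = 29.2/(2·47.0) = 0.311.
%OS = 100 e^{−πζ/√(1−ζ²)} with ζ = 0.311 gives 35.8%.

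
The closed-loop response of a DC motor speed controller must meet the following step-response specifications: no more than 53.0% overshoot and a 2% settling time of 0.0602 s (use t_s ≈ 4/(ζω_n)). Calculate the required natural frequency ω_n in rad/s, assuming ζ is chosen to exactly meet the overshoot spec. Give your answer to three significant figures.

ω_n ≈ 335 rad/s

From %OS = 100·exp(−πζ/√(1−ζ²)), invert to get ζ = −ln(OS)/√(π² + ln²(OS)) with OS = 0.530.
−ln 0.530 = 0.6349, so ζ = 0.6349/√(π² + 0.4031) = 0.198.
From t_s ≈ 4/(ζω_n): ω_n = 4/(ζ·t_s) = 4/(0.198·0.0602) = 335 rad/s.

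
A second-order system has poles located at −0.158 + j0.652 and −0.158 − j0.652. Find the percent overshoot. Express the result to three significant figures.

%OS ≈ 46.7%

The poles are at −σ ± jω_d with σ = 0.158 and ω_d = 0.652, so ω_n = √(σ²+ω_d²) = 0.671 rad/s and ζ = σ/ω_n = 0.236.
%OS = 100·exp(−πζ/√(1−ζ²)) = 46.7%.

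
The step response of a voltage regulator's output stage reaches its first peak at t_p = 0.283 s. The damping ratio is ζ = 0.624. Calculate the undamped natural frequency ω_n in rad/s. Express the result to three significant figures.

Peak time t_p = π/ω_d, so ω_d = π/t_p = π/0.283 = 11.1 rad/s.
ω_n = ω_d/√(1−ζ²) = 11.1/√0.611 = 14.2 rad/s.

ω_n ≈ 14.2 rad/s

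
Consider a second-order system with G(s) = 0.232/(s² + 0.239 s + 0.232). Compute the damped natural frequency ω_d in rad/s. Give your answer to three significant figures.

ω_d ≈ 0.467 rad/s

ω_n = √0.232 = 0.482 rad/s; ζ = 0.239/(2·0.482) = 0.248.
ω_d = 0.482·√(1 − 0.248²) = 0.467 rad/s.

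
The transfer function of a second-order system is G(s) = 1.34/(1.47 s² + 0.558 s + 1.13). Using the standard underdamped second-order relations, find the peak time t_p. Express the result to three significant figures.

t_p ≈ 3.67 s

Dividing through by 1.47: denominator becomes s² + 0.3796 s + 0.7687.
So ω_n = √0.7687 = 0.877 rad/s and ζ = 0.3796/(2·0.877) = 0.216.
ω_d = 0.877·√(1 − 0.216²) = 0.856 rad/s. t_p = π/ω_d = 3.67 s.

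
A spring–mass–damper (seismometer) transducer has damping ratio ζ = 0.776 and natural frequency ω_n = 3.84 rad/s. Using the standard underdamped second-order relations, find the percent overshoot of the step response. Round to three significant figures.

For an underdamped second-order system, %OS = 100·exp(−πζ/√(1−ζ²)).
πζ/√(1−ζ²) = π·0.776/√(1−0.602) = 3.865, so %OS = 100·e^(−3.865) = 2.10%.

%OS ≈ 2.10%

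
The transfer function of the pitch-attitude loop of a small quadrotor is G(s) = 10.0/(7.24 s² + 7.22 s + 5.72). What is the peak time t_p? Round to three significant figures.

Dividing through by 7.24: denominator becomes s² + 0.9972 s + 0.7901.
So ω_n = √0.7901 = 0.889 rad/s and ζ = 0.9972/(2·0.889) = 0.561.
The damped frequency ω_d = ω_n√(1−ζ²) = 0.736 rad/s. t_p = π/ω_d = 4.27 s.

t_p ≈ 4.27 s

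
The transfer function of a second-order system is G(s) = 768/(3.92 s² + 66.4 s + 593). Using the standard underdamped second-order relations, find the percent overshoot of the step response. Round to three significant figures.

%OS ≈ 5.06%

Dividing through by 3.92: denominator becomes s² + 16.94 s + 151.3.
So ω_n = √151.3 = 12.3 rad/s and ζ = 16.94/(2·12.3) = 0.689.
%OS = 100·exp(−πζ/√(1−ζ²)) = 5.06%.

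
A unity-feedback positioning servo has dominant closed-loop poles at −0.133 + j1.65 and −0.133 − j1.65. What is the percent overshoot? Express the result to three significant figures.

%OS ≈ 77.6%

|pole| = ω_n = √(0.133² + 1.65²) = 1.66 rad/s; ζ = cos θ = σ/ω_n = 0.0803.
Overshoot: exp(−π·0.0803/√(1−0.0803²)) = 0.776, i.e. 77.6%.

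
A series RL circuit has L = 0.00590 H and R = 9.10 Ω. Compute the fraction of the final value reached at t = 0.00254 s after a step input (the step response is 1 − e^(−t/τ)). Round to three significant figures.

τ = L/R = 0.00590/9.10 = 0.000648 s.
y(t)/y_∞ = 1 − e^(−t/τ) = 1 − e^(−0.00254/0.000648) = 1 − e^(−3.92) = 0.980.

y/y_∞ ≈ 0.980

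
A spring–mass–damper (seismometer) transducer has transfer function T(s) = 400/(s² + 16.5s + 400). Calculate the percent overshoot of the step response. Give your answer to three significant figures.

%OS ≈ 24.1%

ω_n = √400 = 20.0 rad/s; ζ = 16.5/(2·20.0) = 0.412.
%OS = 100 e^{−πζ/√(1−ζ²)} with ζ = 0.412 gives 24.1%.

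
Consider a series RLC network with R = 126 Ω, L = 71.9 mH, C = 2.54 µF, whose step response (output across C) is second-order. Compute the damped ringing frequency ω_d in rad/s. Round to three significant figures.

For a series RLC circuit (capacitor voltage as output), ω_n = 1/√(LC) = 1/√(71.9 mH · 2.54 µF) = 2340 rad/s.
ζ = (R/2)·√(C/L) = (126/2)·√(2.54 µF/71.9 mH) = 0.374.
ω_d = 2340·√(1 − 0.374²) = 2170 rad/s.

ω_d ≈ 2170 rad/s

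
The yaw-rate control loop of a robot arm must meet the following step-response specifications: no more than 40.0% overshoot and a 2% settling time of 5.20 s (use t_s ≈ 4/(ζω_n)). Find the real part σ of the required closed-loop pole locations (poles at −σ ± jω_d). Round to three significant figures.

The settling-time spec alone fixes σ = ζω_n = 4/t_s = 4/5.20 = 0.769.
(Overshoot then fixes ζ = 0.280 and hence ω_d = σ·√(1−ζ²)/ζ = 2.64 rad/s.)

σ ≈ 0.769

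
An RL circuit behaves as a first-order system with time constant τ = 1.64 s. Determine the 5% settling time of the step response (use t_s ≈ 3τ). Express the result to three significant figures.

t_s ≈ 4.92 s

t_s ≈ 3τ = 4.92 s.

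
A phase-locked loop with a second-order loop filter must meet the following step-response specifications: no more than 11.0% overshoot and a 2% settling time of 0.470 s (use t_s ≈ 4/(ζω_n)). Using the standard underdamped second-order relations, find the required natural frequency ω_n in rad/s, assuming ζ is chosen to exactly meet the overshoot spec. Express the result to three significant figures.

ω_n ≈ 14.8 rad/s

From %OS = 100·exp(−πζ/√(1−ζ²)), invert to get ζ = −ln(OS)/√(π² + ln²(OS)) with OS = 0.110.
−ln 0.110 = 2.207, so ζ = 2.207/√(π² + 4.872) = 0.575.
From t_s ≈ 4/(ζω_n): ω_n = 4/(ζ·t_s) = 4/(0.575·0.470) = 14.8 rad/s.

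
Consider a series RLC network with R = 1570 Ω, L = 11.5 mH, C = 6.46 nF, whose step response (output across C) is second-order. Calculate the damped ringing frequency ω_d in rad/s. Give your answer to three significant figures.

For a series RLC circuit (capacitor voltage as output), ω_n = 1/√(LC) = 1/√(11.5 mH · 6.46 nF) = 116000 rad/s.
ζ = (R/2)·√(C/L) = (1570/2)·√(6.46 nF/11.5 mH) = 0.588.
ω_d = ω_n√(1−ζ²) = 93800 rad/s.

ω_d ≈ 93800 rad/s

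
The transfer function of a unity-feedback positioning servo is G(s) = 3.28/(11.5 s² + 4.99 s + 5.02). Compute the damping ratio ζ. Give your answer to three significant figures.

ζ ≈ 0.328

Dividing through by 11.5: denominator becomes s² + 0.4339 s + 0.4365.
So ω_n = √0.4365 = 0.661 rad/s and ζ = 0.4339/(2·0.661) = 0.328.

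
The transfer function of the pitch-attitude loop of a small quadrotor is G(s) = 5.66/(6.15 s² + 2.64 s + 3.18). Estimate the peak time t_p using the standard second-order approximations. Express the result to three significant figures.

t_p ≈ 4.58 s

Dividing through by 6.15: denominator becomes s² + 0.4293 s + 0.5171.
So ω_n = √0.5171 = 0.719 rad/s and ζ = 0.4293/(2·0.719) = 0.298.
ω_d = ω_n√(1−ζ²) = 0.686 rad/s. t_p = π/ω_d = 4.58 s.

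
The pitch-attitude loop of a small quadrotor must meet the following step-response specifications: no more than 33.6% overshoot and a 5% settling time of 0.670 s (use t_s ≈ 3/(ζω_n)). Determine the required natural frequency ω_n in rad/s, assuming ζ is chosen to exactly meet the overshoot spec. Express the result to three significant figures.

ω_n ≈ 13.7 rad/s

From %OS = 100·exp(−πζ/√(1−ζ²)), invert to get ζ = −ln(OS)/√(π² + ln²(OS)) with OS = 0.336.
−ln 0.336 = 1.091, so ζ = 1.091/√(π² + 1.190) = 0.328.
From t_s ≈ 3/(ζω_n): ω_n = 3/(ζ·t_s) = 3/(0.328·0.670) = 13.7 rad/s.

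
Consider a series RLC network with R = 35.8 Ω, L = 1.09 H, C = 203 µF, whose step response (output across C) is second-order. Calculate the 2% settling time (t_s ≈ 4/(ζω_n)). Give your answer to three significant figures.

t_s ≈ 0.244 s

For a series RLC circuit (capacitor voltage as output), ω_n = 1/√(LC) = 1/√(1.09 H · 203 µF) = 67.2 rad/s.
ζ = (R/2)·√(C/L) = (35.8/2)·√(203 µF/1.09 H) = 0.244.
t_s ≈ 4/(ζω_n) = 0.244 s.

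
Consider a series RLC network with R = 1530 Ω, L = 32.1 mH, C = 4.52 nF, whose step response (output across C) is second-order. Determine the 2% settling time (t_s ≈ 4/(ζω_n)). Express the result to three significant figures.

For a series RLC circuit (capacitor voltage as output), ω_n = 1/√(LC) = 1/√(32.1 mH · 4.52 nF) = 83000 rad/s.
ζ = (R/2)·√(C/L) = (1530/2)·√(4.52 nF/32.1 mH) = 0.287.
t_s ≈ 4/(ζω_n) = 0.000168 s.

t_s ≈ 0.000168 s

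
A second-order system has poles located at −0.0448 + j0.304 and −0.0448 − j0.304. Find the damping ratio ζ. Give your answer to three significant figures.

ζ ≈ 0.146

|pole| = ω_n = √(0.0448² + 0.304²) = 0.307 rad/s; ζ = cos θ = σ/ω_n = 0.146.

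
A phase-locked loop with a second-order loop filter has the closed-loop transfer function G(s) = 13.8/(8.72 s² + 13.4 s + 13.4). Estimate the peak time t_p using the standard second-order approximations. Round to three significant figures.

t_p ≈ 3.23 s

Dividing through by 8.72: denominator becomes s² + 1.537 s + 1.537.
So ω_n = √1.537 = 1.24 rad/s and ζ = 1.537/(2·1.24) = 0.620.
ω_d = ω_n√(1−ζ²) = 0.973 rad/s. t_p = π/ω_d = 3.23 s.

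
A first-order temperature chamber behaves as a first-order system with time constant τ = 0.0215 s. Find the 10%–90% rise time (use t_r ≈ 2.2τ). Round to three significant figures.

t_r ≈ 2.2τ = 0.0473 s.

t_r ≈ 0.0473 s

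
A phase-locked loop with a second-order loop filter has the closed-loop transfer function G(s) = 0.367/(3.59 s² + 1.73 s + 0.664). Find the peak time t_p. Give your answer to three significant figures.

Dividing through by 3.59: denominator becomes s² + 0.4819 s + 0.1850.
So ω_n = √0.1850 = 0.430 rad/s and ζ = 0.4819/(2·0.430) = 0.560.
The damped frequency ω_d = ω_n√(1−ζ²) = 0.356 rad/s. t_p = π/ω_d = 8.82 s.

t_p ≈ 8.82 s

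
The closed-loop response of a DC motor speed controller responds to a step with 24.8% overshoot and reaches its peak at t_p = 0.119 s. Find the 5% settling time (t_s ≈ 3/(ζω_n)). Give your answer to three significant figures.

ζ from %OS: ζ = |ln 0.248|/√(π²+ln²0.248) = 0.406.
From t_p = π/ω_d, ω_d = π/0.119 = 26.4 rad/s, so ω_n = ω_d/√(1−ζ²) = 28.9 rad/s.
t_s ≈ 3/(ζω_n) = 3/(0.406·28.9) = 0.256 s.

t_s ≈ 0.256 s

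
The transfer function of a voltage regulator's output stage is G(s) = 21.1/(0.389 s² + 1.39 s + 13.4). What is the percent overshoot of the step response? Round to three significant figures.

Dividing through by 0.389: denominator becomes s² + 3.573 s + 34.45.
So ω_n = √34.45 = 5.87 rad/s and ζ = 3.573/(2·5.87) = 0.304.
Overshoot: exp(−π·0.304/√(1−0.304²)) = 0.366, i.e. 36.6%.

%OS ≈ 36.6%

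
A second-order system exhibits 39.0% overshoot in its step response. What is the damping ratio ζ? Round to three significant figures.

From %OS = 100·exp(−πζ/√(1−ζ²)), invert to get ζ = −ln(OS)/√(π² + ln²(OS)) with OS = 0.390.
−ln 0.390 = 0.9416, so ζ = 0.9416/√(π² + 0.8866) = 0.287.

ζ ≈ 0.287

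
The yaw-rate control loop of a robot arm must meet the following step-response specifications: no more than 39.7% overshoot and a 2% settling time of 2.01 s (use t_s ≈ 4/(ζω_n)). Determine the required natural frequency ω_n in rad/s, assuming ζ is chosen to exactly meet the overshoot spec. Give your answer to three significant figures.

ζ = −ln(OS)/√(π² + (ln OS)²). With OS = 0.397, ln OS = −0.9238 and ζ = 0.9238/3.275 = 0.282.
Then ω_n = 4/(ζ t_s) = 4/(0.282 × 2.01) = 7.05 rad/s.

ω_n ≈ 7.05 rad/s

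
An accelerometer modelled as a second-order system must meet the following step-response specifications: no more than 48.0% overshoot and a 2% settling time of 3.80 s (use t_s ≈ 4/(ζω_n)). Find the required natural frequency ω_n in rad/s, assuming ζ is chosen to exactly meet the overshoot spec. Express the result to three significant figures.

From %OS = 100·exp(−πζ/√(1−ζ²)), invert to get ζ = −ln(OS)/√(π² + ln²(OS)) with OS = 0.480.
−ln 0.480 = 0.7340, so ζ = 0.7340/√(π² + 0.5387) = 0.228.
Then ω_n = 4/(ζ t_s) = 4/(0.228 × 3.80) = 4.63 rad/s.

ω_n ≈ 4.63 rad/s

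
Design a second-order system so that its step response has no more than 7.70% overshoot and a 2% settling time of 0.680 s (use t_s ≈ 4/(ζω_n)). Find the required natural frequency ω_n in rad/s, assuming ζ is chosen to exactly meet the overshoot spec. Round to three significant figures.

ω_n ≈ 9.30 rad/s

Inverting the overshoot relation: ζ = |ln 0.0770|/√(π² + ln²0.0770) = 0.632.
Then ω_n = 4/(ζ t_s) = 4/(0.632 × 0.680) = 9.30 rad/s.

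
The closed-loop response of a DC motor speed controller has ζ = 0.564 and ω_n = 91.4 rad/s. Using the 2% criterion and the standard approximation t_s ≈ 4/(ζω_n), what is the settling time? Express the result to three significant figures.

t_s ≈ 4/(ζω_n) = 4/(0.564 × 91.4) = 0.0776 s.

t_s ≈ 0.0776 s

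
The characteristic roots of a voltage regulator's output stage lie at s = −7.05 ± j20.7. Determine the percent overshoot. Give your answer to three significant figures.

|pole| = ω_n = √(7.05² + 20.7²) = 21.9 rad/s; ζ = cos θ = σ/ω_n = 0.322.
%OS = 100 e^{−πζ/√(1−ζ²)} with ζ = 0.322 gives 34.3%.

%OS ≈ 34.3%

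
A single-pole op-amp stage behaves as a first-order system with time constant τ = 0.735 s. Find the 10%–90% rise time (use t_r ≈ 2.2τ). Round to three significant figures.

t_r ≈ 1.62 s

t_r ≈ 2.2τ = 1.62 s.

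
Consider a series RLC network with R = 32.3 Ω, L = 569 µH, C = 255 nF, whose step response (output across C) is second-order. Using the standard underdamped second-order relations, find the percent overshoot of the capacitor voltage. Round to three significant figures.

For a series RLC circuit (capacitor voltage as output), ω_n = 1/√(LC) = 1/√(569 µH · 255 nF) = 83000 rad/s.
ζ = (R/2)·√(C/L) = (32.3/2)·√(255 nF/569 µH) = 0.342.
Overshoot: exp(−π·0.342/√(1−0.342²)) = 0.319, i.e. 31.9%.

%OS ≈ 31.9%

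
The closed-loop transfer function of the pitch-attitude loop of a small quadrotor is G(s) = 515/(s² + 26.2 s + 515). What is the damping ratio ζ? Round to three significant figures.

ζ ≈ 0.577

Comparing the denominator to s² + 2ζω_n s + ω_n²: ω_n = √515 = 22.7 rad/s, and 2ζω_n = 26.2 so ζ = 26.2/(2·22.7) = 0.577.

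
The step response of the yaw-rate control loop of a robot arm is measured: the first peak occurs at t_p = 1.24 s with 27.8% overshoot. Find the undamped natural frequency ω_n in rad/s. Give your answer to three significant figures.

From the overshoot, ζ = −ln(OS)/√(π²+ln²(OS)) = 0.377.
From t_p = π/ω_d, ω_d = π/1.24 = 2.53 rad/s, so ω_n = ω_d/√(1−ζ²) = 2.74 rad/s.

ω_n ≈ 2.74 rad/s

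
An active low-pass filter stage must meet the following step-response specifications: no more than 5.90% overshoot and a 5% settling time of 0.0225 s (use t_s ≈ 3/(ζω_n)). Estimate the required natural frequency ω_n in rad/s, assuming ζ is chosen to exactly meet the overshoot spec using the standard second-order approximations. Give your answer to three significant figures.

ω_n ≈ 199 rad/s

Inverting the overshoot relation: ζ = |ln 0.0590|/√(π² + ln²0.0590) = 0.669.
From t_s ≈ 3/(ζω_n): ω_n = 3/(ζ·t_s) = 3/(0.669·0.0225) = 199 rad/s.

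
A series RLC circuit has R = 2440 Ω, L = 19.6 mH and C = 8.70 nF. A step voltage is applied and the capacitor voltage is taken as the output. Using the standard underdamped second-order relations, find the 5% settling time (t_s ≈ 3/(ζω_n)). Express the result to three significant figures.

For a series RLC circuit (capacitor voltage as output), ω_n = 1/√(LC) = 1/√(19.6 mH · 8.70 nF) = 76600 rad/s.
ζ = (R/2)·√(C/L) = (2440/2)·√(8.70 nF/19.6 mH) = 0.813.
t_s ≈ 3/(ζω_n) = 0.0000482 s.

t_s ≈ 0.0000482 s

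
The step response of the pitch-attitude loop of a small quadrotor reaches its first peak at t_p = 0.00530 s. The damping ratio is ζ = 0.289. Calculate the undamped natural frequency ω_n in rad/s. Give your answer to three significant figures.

Peak time t_p = π/ω_d, so ω_d = π/t_p = π/0.00530 = 593 rad/s.
ω_n = ω_d/√(1−ζ²) = 593/√0.916 = 619 rad/s.

ω_n ≈ 619 rad/s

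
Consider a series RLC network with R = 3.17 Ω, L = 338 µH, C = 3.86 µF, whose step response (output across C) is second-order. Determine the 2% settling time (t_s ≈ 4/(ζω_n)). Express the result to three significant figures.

For a series RLC circuit (capacitor voltage as output), ω_n = 1/√(LC) = 1/√(338 µH · 3.86 µF) = 27700 rad/s.
ζ = (R/2)·√(C/L) = (3.17/2)·√(3.86 µF/338 µH) = 0.169.
t_s ≈ 4/(ζω_n) = 0.000853 s.

t_s ≈ 0.000853 s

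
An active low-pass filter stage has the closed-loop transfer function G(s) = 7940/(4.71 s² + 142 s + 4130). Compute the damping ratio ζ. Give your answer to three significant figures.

Dividing through by 4.71: denominator becomes s² + 30.15 s + 876.9.
So ω_n = √876.9 = 29.6 rad/s and ζ = 30.15/(2·29.6) = 0.509.

ζ ≈ 0.509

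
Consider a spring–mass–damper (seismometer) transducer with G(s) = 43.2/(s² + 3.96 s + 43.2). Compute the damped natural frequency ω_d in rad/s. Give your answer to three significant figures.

ω_n = √43.2 = 6.57 rad/s; ζ = 3.96/(2·6.57) = 0.301.
ω_d = ω_n√(1−ζ²) = 6.27 rad/s.

ω_d ≈ 6.27 rad/s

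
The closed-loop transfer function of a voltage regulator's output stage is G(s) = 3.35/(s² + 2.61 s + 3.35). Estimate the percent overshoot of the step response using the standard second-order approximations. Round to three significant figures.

%OS ≈ 4.10%

Comparing the denominator to s² + 2ζω_n s + ω_n²: ω_n = √3.35 = 1.83 rad/s, and 2ζω_n = 2.61 so ζ = 2.61/(2·1.83) = 0.713.
Overshoot: exp(−π·0.713/√(1−0.713²)) = 0.0410, i.e. 4.10%.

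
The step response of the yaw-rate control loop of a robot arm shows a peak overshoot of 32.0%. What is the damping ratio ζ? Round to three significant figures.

From %OS = 100·exp(−πζ/√(1−ζ²)), invert to get ζ = −ln(OS)/√(π² + ln²(OS)) with OS = 0.320.
−ln 0.320 = 1.139, so ζ = 1.139/√(π² + 1.298) = 0.341.

ζ ≈ 0.341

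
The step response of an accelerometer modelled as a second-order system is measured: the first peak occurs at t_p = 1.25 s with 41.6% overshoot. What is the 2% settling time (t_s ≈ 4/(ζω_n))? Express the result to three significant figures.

From the overshoot, ζ = −ln(OS)/√(π²+ln²(OS)) = 0.269.
t_p = π/ω_d ⇒ ω_d = 2.51 rad/s; then ω_n = ω_d/√(1−ζ²) = 2.61 rad/s.
t_s ≈ 4/(ζω_n) = 4/(0.269·2.61) = 5.70 s.

t_s ≈ 5.70 s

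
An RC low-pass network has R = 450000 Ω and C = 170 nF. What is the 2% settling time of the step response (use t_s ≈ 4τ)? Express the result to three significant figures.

t_s ≈ 0.306 s

τ = RC = 450000 × 170 nF = 0.0765 s.
t_s ≈ 4τ = 0.306 s.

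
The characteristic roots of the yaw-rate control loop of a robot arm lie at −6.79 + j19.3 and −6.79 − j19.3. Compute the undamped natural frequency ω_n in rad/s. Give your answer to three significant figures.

|pole| = ω_n = √(6.79² + 19.3²) = 20.5 rad/s; ζ = cos θ = σ/ω_n = 0.332.

ω_n ≈ 20.5 rad/s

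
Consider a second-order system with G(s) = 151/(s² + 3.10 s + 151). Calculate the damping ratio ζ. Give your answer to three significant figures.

Matching coefficients with s² + 2ζω_n s + ω_n² gives ω_n² = 151 ⇒ ω_n = 12.3 rad/s, and ζ = 3.10/(2ω_n) = 0.126.

ζ ≈ 0.126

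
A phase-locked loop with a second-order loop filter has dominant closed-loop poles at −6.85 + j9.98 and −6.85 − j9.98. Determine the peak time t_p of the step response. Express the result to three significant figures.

t_p = π/ω_d with ω_d = 9.98 (the imaginary part), so t_p = 0.315 s.

t_p ≈ 0.315 s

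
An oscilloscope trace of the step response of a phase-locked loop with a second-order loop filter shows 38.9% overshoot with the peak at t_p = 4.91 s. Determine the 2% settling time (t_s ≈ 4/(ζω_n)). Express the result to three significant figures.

t_s ≈ 20.8 s

ζ from %OS: ζ = |ln 0.389|/√(π²+ln²0.389) = 0.288.
From t_p = π/ω_d, ω_d = π/4.91 = 0.640 rad/s, so ω_n = ω_d/√(1−ζ²) = 0.668 rad/s.
t_s ≈ 4/(ζω_n) = 4/(0.288·0.668) = 20.8 s.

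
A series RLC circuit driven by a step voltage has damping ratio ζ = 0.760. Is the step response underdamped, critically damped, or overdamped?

Since ζ = 0.760 < 1, the system is underdamped.

underdamped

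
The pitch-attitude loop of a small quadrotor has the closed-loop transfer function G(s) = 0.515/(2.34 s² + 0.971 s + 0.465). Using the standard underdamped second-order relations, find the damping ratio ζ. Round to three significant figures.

ζ ≈ 0.465

Dividing through by 2.34: denominator becomes s² + 0.4150 s + 0.1987.
So ω_n = √0.1987 = 0.446 rad/s and ζ = 0.4150/(2·0.446) = 0.465.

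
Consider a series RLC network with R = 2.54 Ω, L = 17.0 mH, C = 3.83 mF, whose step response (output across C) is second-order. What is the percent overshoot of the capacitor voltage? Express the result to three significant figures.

For a series RLC circuit (capacitor voltage as output), ω_n = 1/√(LC) = 1/√(17.0 mH · 3.83 mF) = 124 rad/s.
ζ = (R/2)·√(C/L) = (2.54/2)·√(3.83 mF/17.0 mH) = 0.603.
%OS = 100 e^{−πζ/√(1−ζ²)} with ζ = 0.603 gives 9.32%.

%OS ≈ 9.32%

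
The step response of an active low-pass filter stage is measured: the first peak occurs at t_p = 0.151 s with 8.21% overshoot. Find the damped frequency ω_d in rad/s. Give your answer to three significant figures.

t_p = π/ω_d, so ω_d = π/0.151 = 20.8 rad/s.

ω_d ≈ 20.8 rad/s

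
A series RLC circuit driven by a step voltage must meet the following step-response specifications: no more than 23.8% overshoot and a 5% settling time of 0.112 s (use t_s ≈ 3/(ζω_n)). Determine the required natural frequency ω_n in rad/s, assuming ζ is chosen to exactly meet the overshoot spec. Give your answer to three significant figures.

ω_n ≈ 64.5 rad/s

From %OS = 100·exp(−πζ/√(1−ζ²)), invert to get ζ = −ln(OS)/√(π² + ln²(OS)) with OS = 0.238.
−ln 0.238 = 1.435, so ζ = 1.435/√(π² + 2.061) = 0.416.
From t_s ≈ 3/(ζω_n): ω_n = 3/(ζ·t_s) = 3/(0.416·0.112) = 64.5 rad/s.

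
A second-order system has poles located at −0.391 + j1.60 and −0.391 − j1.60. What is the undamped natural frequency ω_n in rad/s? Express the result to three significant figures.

ω_n ≈ 1.65 rad/s

With σ = 0.391, ω_d = 1.60: ω_n = √(σ²+ω_d²) = 1.65 rad/s, ζ = σ/ω_n = 0.237.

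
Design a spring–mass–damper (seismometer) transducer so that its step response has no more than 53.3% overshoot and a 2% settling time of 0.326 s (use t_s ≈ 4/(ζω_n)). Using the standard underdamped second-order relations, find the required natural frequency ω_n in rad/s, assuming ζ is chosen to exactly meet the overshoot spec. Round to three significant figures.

Inverting the overshoot relation: ζ = |ln 0.533|/√(π² + ln²0.533) = 0.196.
Then ω_n = 4/(ζ t_s) = 4/(0.196 × 0.326) = 62.5 rad/s.

ω_n ≈ 62.5 rad/s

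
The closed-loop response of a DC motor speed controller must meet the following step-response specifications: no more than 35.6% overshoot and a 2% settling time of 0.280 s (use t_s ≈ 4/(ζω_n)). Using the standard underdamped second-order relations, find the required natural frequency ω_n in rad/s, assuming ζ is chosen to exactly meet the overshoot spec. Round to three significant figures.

ω_n ≈ 45.7 rad/s

From %OS = 100·exp(−πζ/√(1−ζ²)), invert to get ζ = −ln(OS)/√(π² + ln²(OS)) with OS = 0.356.
−ln 0.356 = 1.033, so ζ = 1.033/√(π² + 1.067) = 0.312.
Then ω_n = 4/(ζ t_s) = 4/(0.312 × 0.280) = 45.7 rad/s.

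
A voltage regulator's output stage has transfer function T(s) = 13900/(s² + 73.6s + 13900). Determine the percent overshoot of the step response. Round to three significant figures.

%OS ≈ 35.6%

Matching coefficients with s² + 2ζω_n s + ω_n² gives ω_n² = 13900 ⇒ ω_n = 118 rad/s, and ζ = 73.6/(2ω_n) = 0.312.
%OS = 100·exp(−πζ/√(1−ζ²)) = 35.6%.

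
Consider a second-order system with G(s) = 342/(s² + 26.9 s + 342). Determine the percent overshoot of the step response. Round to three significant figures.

%OS ≈ 3.58%

Comparing the denominator to s² + 2ζω_n s + ω_n²: ω_n = √342 = 18.5 rad/s, and 2ζω_n = 26.9 so ζ = 26.9/(2·18.5) = 0.727.
%OS = 100 e^{−πζ/√(1−ζ²)} with ζ = 0.727 gives 3.58%.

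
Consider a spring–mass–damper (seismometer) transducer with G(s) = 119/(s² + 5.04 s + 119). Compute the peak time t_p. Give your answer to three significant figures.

t_p ≈ 0.296 s

Comparing the denominator to s² + 2ζω_n s + ω_n²: ω_n = √119 = 10.9 rad/s, and 2ζω_n = 5.04 so ζ = 5.04/(2·10.9) = 0.231.
ω_d = 10.9·√(1 − 0.231²) = 10.6 rad/s. Then t_p = π/ω_d = 0.296 s.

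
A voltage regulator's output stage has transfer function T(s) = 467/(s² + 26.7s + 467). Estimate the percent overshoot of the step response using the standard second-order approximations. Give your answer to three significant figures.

Comparing the denominator to s² + 2ζω_n s + ω_n²: ω_n = √467 = 21.6 rad/s, and 2ζω_n = 26.7 so ζ = 26.7/(2·21.6) = 0.618.
Overshoot: exp(−π·0.618/√(1−0.618²)) = 0.0848, i.e. 8.48%.

%OS ≈ 8.48%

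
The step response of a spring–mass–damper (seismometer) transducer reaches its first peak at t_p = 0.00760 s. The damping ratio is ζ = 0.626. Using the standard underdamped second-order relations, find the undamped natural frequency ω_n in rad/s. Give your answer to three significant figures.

Peak time t_p = π/ω_d, so ω_d = π/t_p = π/0.00760 = 413 rad/s.
ω_n = ω_d/√(1−ζ²) = 413/√0.608 = 530 rad/s.

ω_n ≈ 530 rad/s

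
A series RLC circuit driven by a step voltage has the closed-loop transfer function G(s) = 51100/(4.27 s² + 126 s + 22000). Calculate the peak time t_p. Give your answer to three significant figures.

t_p ≈ 0.0447 s

Dividing through by 4.27: denominator becomes s² + 29.51 s + 5152.
So ω_n = √5152 = 71.8 rad/s and ζ = 29.51/(2·71.8) = 0.206.
The damped frequency ω_d = ω_n√(1−ζ²) = 70.2 rad/s. t_p = π/ω_d = 0.0447 s.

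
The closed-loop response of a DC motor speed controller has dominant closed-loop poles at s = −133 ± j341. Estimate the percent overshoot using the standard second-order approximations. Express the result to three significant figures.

%OS ≈ 29.4%

With σ = 133, ω_d = 341: ω_n = √(σ²+ω_d²) = 366 rad/s, ζ = σ/ω_n = 0.363.
%OS = 100 e^{−πζ/√(1−ζ²)} with ζ = 0.363 gives 29.4%.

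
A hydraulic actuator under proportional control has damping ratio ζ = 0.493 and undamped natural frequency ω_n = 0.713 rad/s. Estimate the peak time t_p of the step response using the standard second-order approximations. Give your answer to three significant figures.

The damped frequency is ω_d = ω_n√(1−ζ²) = 0.713·√(1−0.243) = 0.620 rad/s.
Peak time t_p = π/ω_d = π/0.620 = 5.06 s.

t_p ≈ 5.06 s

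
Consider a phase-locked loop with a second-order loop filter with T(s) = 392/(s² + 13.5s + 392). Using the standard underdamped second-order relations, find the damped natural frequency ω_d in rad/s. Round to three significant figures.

Comparing the denominator to s² + 2ζω_n s + ω_n²: ω_n = √392 = 19.8 rad/s, and 2ζω_n = 13.5 so ζ = 13.5/(2·19.8) = 0.341.
ω_d = ω_n√(1−ζ²) = 18.6 rad/s.

ω_d ≈ 18.6 rad/s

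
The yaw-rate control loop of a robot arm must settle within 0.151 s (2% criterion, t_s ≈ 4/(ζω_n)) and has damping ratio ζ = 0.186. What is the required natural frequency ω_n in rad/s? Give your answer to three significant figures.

Rearranging t_s ≈ 4/(ζω_n) gives ω_n = 4/(ζ·t_s) = 4/(0.186 × 0.151) = 142 rad/s.

ω_n ≈ 142 rad/s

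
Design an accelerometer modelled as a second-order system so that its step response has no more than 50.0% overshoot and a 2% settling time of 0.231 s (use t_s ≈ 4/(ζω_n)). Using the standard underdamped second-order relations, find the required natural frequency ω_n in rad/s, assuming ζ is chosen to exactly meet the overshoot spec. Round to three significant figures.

ω_n ≈ 80.4 rad/s

ζ = −ln(OS)/√(π² + (ln OS)²). With OS = 0.500, ln OS = −0.6931 and ζ = 0.6931/3.217 = 0.215.
From t_s ≈ 4/(ζω_n): ω_n = 4/(ζ·t_s) = 4/(0.215·0.231) = 80.4 rad/s.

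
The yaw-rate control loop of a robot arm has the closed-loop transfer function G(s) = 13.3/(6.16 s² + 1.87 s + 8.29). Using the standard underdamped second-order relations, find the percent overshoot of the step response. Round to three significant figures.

%OS ≈ 66.1%

Dividing through by 6.16: denominator becomes s² + 0.3036 s + 1.346.
So ω_n = √1.346 = 1.16 rad/s and ζ = 0.3036/(2·1.16) = 0.131.
%OS = 100·exp(−πζ/√(1−ζ²)) = 66.1%.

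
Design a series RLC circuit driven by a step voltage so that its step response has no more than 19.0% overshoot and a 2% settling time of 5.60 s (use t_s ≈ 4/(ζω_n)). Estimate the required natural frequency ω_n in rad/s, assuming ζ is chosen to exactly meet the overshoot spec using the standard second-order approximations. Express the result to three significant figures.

ω_n ≈ 1.53 rad/s

ζ = −ln(OS)/√(π² + (ln OS)²). With OS = 0.190, ln OS = −1.661 and ζ = 1.661/3.554 = 0.467.
Then ω_n = 4/(ζ t_s) = 4/(0.467 × 5.60) = 1.53 rad/s.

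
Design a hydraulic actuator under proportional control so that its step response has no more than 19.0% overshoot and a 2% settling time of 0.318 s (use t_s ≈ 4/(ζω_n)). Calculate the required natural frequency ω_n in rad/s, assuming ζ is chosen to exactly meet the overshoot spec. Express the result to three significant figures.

ω_n ≈ 26.9 rad/s

From %OS = 100·exp(−πζ/√(1−ζ²)), invert to get ζ = −ln(OS)/√(π² + ln²(OS)) with OS = 0.190.
−ln 0.190 = 1.661, so ζ = 1.661/√(π² + 2.758) = 0.467.
From t_s ≈ 4/(ζω_n): ω_n = 4/(ζ·t_s) = 4/(0.467·0.318) = 26.9 rad/s.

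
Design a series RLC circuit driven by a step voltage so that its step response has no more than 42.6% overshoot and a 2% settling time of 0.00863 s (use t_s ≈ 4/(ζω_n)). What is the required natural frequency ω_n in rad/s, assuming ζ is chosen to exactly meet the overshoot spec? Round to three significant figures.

Inverting the overshoot relation: ζ = |ln 0.426|/√(π² + ln²0.426) = 0.262.
From t_s ≈ 4/(ζω_n): ω_n = 4/(ζ·t_s) = 4/(0.262·0.00863) = 1770 rad/s.

ω_n ≈ 1770 rad/s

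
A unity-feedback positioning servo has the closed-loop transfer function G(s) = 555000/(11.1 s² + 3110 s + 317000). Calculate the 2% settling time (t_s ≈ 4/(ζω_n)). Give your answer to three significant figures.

Dividing through by 11.1: denominator becomes s² + 280.2 s + 28560.
So ω_n = √28560 = 169 rad/s and ζ = 280.2/(2·169) = 0.829.
t_s ≈ 4/(ζω_n) = 0.0286 s.

t_s ≈ 0.0286 s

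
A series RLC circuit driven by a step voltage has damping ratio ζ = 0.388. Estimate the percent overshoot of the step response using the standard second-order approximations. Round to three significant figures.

For an underdamped second-order system, %OS = 100·exp(−πζ/√(1−ζ²)).
πζ/√(1−ζ²) = π·0.388/√(1−0.151) = 1.323, so %OS = 100·e^(−1.323) = 26.6%.

%OS ≈ 26.6%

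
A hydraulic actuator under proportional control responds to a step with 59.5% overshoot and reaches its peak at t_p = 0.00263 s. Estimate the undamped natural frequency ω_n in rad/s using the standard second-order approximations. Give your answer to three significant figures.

ω_n ≈ 1210 rad/s

From the overshoot, ζ = −ln(OS)/√(π²+ln²(OS)) = 0.163.
t_p = π/ω_d ⇒ ω_d = 1190 rad/s; then ω_n = ω_d/√(1−ζ²) = 1210 rad/s.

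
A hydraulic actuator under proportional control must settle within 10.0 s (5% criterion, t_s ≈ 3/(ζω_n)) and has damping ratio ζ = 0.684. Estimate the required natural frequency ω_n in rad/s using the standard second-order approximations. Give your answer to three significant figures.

ω_n ≈ 0.439 rad/s

Rearranging t_s ≈ 3/(ζω_n) gives ω_n = 3/(ζ·t_s) = 3/(0.684 × 10.0) = 0.439 rad/s.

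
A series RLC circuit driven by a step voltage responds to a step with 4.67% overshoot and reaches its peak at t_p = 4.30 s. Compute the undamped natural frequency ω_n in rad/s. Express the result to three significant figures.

From the overshoot, ζ = −ln(OS)/√(π²+ln²(OS)) = 0.698.
From t_p = π/ω_d, ω_d = π/4.30 = 0.731 rad/s, so ω_n = ω_d/√(1−ζ²) = 1.02 rad/s.

ω_n ≈ 1.02 rad/s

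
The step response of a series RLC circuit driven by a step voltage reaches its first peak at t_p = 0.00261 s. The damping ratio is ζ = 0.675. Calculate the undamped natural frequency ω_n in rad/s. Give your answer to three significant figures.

Peak time t_p = π/ω_d, so ω_d = π/t_p = π/0.00261 = 1200 rad/s.
ω_n = ω_d/√(1−ζ²) = 1200/√0.544 = 1630 rad/s.

ω_n ≈ 1630 rad/s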